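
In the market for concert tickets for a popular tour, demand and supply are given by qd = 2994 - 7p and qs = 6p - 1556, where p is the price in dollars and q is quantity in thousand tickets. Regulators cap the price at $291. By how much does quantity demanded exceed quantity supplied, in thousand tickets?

767

Equilibrium: 2994 - 7p = 6p - 1556, so 4550 = 13p and p* = 350, q* = 544.
Because the ceiling (291) lies below the market-clearing price, it is binding.
At p = 291: qd = 2994 - 7·291 = 957 and qs = 6·291 - 1556 = 190.
Shortage = qd - qs = 957 - 190 = 767.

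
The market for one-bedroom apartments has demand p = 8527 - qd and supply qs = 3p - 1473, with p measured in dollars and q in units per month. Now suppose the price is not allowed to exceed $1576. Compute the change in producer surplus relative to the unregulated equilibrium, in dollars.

Rearranging demand gives qd = 8527 - p. Setting quantity demanded equal to quantity supplied, 8527 - p = 3p - 1473, gives p* = 2500 and q* = 6027.
The ceiling of 1576 is below the equilibrium price 2500, so it binds.
At p = 1576: qd = 8527 - 1576 = 6951 and qs = 3·1576 - 1473 = 3255.
Producer surplus without the control is ½ · (2500 - 491) · 6027 = 6054121.5.
With the ceiling, producers sell 3255 units at 1576, so PS = ½ · (1576 - 491) · 3255 = 1765837.5.
Change in producer surplus = 1765837.5 - 6054121.5 = -4288284.

-4288284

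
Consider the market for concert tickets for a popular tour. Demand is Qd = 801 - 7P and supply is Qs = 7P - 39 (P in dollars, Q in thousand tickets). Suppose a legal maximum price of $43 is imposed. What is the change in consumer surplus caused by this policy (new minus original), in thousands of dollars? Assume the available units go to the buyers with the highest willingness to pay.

Setting quantity demanded equal to quantity supplied, 801 - 7P = 7P - 39, gives P* = 60 and Q* = 381.
The ceiling of 43 is below the equilibrium price 60, so it binds.
At P = 43: Qd = 801 - 7·43 = 500 and Qs = 7·43 - 39 = 262.
Consumer surplus without the control is ½ · (801/7 - 60) · 381 = 145161/14.
With the ceiling, 262 units are sold at 43 (assume they go to the highest-value buyers). The demand price at Q = 262 is 77, so CS = ½ · [(801/7 - 43) + (77 - 43)] · 262 = 96678/7.
Change in consumer surplus = 96678/7 - 145161/14 = 3442.5.

3442.5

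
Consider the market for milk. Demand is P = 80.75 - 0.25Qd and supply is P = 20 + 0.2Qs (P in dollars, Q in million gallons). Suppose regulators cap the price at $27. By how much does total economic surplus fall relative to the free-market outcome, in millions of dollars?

2250

Rearranging demand gives Qd = 323 - 4P; rearranging supply gives Qs = 5P - 100. Setting quantity demanded equal to quantity supplied, 323 - 4P = 5P - 100, gives P* = 47 and Q* = 135.
The ceiling of 27 is below the equilibrium price 47, so it binds.
At P = 27: Qd = 323 - 4·27 = 215 and Qs = 5·27 - 100 = 35.
Quantity traded falls to 35. At Q = 35 the demand price is (323 - 35)/4 = 72 and the supply price is (100 + 35)/5 = 27.
Deadweight loss = ½ · (72 - 27) · (135 - 35) = ½ · 45 · 100 = 2250.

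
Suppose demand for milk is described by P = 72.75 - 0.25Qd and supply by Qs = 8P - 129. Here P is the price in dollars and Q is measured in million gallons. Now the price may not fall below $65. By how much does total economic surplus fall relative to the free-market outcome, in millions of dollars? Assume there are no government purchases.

Rearranging demand gives Qd = 291 - 4P. Equilibrium: 291 - 4P = 8P - 129, so 420 = 12P and P* = 35, Q* = 151.
Because the floor (65) lies above the market-clearing price, it is binding.
At P = 65: Qd = 291 - 4·65 = 31 and Qs = 8·65 - 129 = 391.
Quantity traded falls to 31. At Q = 31 the demand price is (291 - 31)/4 = 65 and the supply price is (129 + 31)/8 = 20.
Deadweight loss = ½ · (65 - 20) · (151 - 31) = ½ · 45 · 120 = 2700.

2700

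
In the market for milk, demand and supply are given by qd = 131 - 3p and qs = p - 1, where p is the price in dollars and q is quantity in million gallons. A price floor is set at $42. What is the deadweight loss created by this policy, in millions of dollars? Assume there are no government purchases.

486

Equilibrium: 131 - 3p = p - 1, so 132 = 4p and p* = 33, q* = 32.
Since 42 > 33, the floor is binding.
At p = 42: qd = 131 - 3·42 = 5 and qs = 42 - 1 = 41.
Quantity traded falls to 5. At q = 5 the demand price is (131 - 5)/3 = 42 and the supply price is 1 + 5 = 6.
Deadweight loss = ½ · (42 - 6) · (32 - 5) = ½ · 36 · 27 = 486.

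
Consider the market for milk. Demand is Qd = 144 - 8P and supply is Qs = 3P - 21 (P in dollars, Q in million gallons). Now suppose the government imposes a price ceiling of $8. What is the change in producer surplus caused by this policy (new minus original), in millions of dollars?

-94.5

Setting quantity demanded equal to quantity supplied, 144 - 8P = 3P - 21, gives P* = 15 and Q* = 24.
Since 8 < 15, the ceiling is binding.
At P = 8: Qd = 144 - 8·8 = 80 and Qs = 3·8 - 21 = 3.
Producer surplus without the control is ½ · (15 - 7) · 24 = 96.
With the ceiling, producers sell 3 units at 8, so PS = ½ · (8 - 7) · 3 = 1.5.
Change in producer surplus = 1.5 - 96 = -94.5.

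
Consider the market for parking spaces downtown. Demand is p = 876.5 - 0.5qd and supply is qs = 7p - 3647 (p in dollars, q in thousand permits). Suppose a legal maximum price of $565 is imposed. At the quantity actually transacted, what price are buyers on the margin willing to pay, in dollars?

Rearranging demand gives qd = 1753 - 2p. In a free market, 1753 - 2p = 7p - 3647 gives the equilibrium p* = 600, q* = 553.
The ceiling of 565 is below the equilibrium price 600, so it binds.
At p = 565: qd = 1753 - 2·565 = 623 and qs = 7·565 - 3647 = 308.
Only 308 units reach the market. On the demand curve, the marginal buyer's willingness to pay at q = 308 is (1753 - 308)/2 = 722.5.

722.5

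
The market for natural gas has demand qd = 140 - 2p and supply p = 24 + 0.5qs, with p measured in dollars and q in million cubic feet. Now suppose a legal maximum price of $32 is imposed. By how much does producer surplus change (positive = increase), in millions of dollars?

Rearranging supply gives qs = 2p - 48. Without the control the market clears where 140 - 2p = 2p - 48, i.e. p* = 47 and q* = 46.
Since 32 < 47, the ceiling is binding.
At p = 32: qd = 140 - 2·32 = 76 and qs = 2·32 - 48 = 16.
Producer surplus without the control is ½ · (47 - 24) · 46 = 529.
With the ceiling, producers sell 16 units at 32, so PS = ½ · (32 - 24) · 16 = 64.
Change in producer surplus = 64 - 529 = -465.

-465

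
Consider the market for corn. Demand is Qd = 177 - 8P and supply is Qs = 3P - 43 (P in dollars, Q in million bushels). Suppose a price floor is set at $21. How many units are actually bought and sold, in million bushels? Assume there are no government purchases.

9

Setting quantity demanded equal to quantity supplied, 177 - 8P = 3P - 43, gives P* = 20 and Q* = 17.
Since 21 > 20, the floor is binding.
At P = 21: Qd = 177 - 8·21 = 9 and Qs = 3·21 - 43 = 20.
The quantity actually transacted is the short side, demand: 9.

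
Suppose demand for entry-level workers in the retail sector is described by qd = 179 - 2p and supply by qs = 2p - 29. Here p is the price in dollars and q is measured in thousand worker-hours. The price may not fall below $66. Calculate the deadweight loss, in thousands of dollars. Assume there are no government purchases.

392

Equilibrium: 179 - 2p = 2p - 29, so 208 = 4p and p* = 52, q* = 75.
The floor of 66 is above the equilibrium price 52, so it binds.
At p = 66: qd = 179 - 2·66 = 47 and qs = 2·66 - 29 = 103.
Quantity traded falls to 47. At q = 47 the demand price is (179 - 47)/2 = 66 and the supply price is (29 + 47)/2 = 38.
Deadweight loss = ½ · (66 - 38) · (75 - 47) = ½ · 28 · 28 = 392.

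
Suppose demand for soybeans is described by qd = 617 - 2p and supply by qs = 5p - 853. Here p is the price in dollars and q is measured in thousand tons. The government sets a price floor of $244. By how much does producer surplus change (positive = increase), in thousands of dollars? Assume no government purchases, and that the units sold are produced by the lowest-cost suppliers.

3923.6

Without the control the market clears where 617 - 2p = 5p - 853, i.e. p* = 210 and q* = 197.
Because the floor (244) lies above the market-clearing price, it is binding.
At p = 244: qd = 617 - 2·244 = 129 and qs = 5·244 - 853 = 367.
Producer surplus without the control is ½ · (210 - 170.6) · 197 = 3880.9.
With the floor, 129 units are sold at 244. The supply price at q = 129 is 196.4, so PS = ½ · [(244 - 170.6) + (244 - 196.4)] · 129 = 7804.5.
Change in producer surplus = 7804.5 - 3880.9 = 3923.6.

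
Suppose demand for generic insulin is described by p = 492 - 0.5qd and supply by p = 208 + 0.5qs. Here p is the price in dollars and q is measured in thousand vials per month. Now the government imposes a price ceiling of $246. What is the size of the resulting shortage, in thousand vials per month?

416

Rearranging demand gives qd = 984 - 2p; rearranging supply gives qs = 2p - 416. Equilibrium: 984 - 2p = 2p - 416, so 1400 = 4p and p* = 350, q* = 284.
Since 246 < 350, the ceiling is binding.
At p = 246: qd = 984 - 2·246 = 492 and qs = 2·246 - 416 = 76.
Shortage = qd - qs = 492 - 76 = 416.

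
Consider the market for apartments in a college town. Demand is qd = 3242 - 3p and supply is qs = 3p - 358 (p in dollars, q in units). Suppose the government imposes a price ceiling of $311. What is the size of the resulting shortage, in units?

1734

Without the control the market clears where 3242 - 3p = 3p - 358, i.e. p* = 600 and q* = 1442.
Because the ceiling (311) lies below the market-clearing price, it is binding.
At p = 311: qd = 3242 - 3·311 = 2309 and qs = 3·311 - 358 = 575.
Shortage = qd - qs = 2309 - 575 = 1734.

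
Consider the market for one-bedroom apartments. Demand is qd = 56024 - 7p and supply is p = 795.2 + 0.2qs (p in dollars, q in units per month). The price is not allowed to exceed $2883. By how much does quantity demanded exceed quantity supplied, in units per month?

25404

Rearranging supply gives qs = 5p - 3976. Setting quantity demanded equal to quantity supplied, 56024 - 7p = 5p - 3976, gives p* = 5000 and q* = 21024.
Since 2883 < 5000, the ceiling is binding.
At p = 2883: qd = 56024 - 7·2883 = 35843 and qs = 5·2883 - 3976 = 10439.
Shortage = qd - qs = 35843 - 10439 = 25404.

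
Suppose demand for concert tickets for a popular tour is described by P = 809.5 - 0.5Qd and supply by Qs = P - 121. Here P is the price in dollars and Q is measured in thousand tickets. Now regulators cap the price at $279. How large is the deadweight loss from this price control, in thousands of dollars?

67950.75

Rearranging demand gives Qd = 1619 - 2P. In a free market, 1619 - 2P = P - 121 gives the equilibrium P* = 580, Q* = 459.
Because the ceiling (279) lies below the market-clearing price, it is binding.
At P = 279: Qd = 1619 - 2·279 = 1061 and Qs = 279 - 121 = 158.
Quantity traded falls to 158. At Q = 158 the demand price is (1619 - 158)/2 = 730.5 and the supply price is 121 + 158 = 279.
Deadweight loss = ½ · (730.5 - 279) · (459 - 158) = ½ · 451.5 · 301 = 67950.75.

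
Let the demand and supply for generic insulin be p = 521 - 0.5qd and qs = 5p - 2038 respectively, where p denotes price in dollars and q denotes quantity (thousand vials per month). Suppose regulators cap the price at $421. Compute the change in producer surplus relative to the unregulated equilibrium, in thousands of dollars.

Rearranging demand gives qd = 1042 - 2p. Equilibrium: 1042 - 2p = 5p - 2038, so 3080 = 7p and p* = 440, q* = 162.
Because the ceiling (421) lies below the market-clearing price, it is binding.
At p = 421: qd = 1042 - 2·421 = 200 and qs = 5·421 - 2038 = 67.
Producer surplus without the control is ½ · (440 - 407.6) · 162 = 2624.4.
With the ceiling, producers sell 67 units at 421, so PS = ½ · (421 - 407.6) · 67 = 448.9.
Change in producer surplus = 448.9 - 2624.4 = -2175.5.

-2175.5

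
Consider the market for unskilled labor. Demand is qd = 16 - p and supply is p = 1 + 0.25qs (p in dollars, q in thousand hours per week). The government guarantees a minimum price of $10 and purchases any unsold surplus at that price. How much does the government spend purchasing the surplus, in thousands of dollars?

300

Rearranging supply gives qs = 4p - 4. In a free market, 16 - p = 4p - 4 gives the equilibrium p* = 4, q* = 12.
Because the floor (10) lies above the market-clearing price, it is binding.
At p = 10: qd = 16 - 10 = 6 and qs = 4·10 - 4 = 36.
Surplus = qs - qd = 30.
Government expenditure = surplus × support price = 30 × 10 = 300.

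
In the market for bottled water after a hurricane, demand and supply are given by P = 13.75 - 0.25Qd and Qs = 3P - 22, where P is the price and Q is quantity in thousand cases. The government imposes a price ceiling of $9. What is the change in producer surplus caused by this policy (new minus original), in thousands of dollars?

Rearranging demand gives Qd = 55 - 4P. Without the control the market clears where 55 - 4P = 3P - 22, i.e. P* = 11 and Q* = 11.
Because the ceiling (9) lies below the market-clearing price, it is binding.
At P = 9: Qd = 55 - 4·9 = 19 and Qs = 3·9 - 22 = 5.
Producer surplus without the control is ½ · (11 - 22/3) · 11 = 121/6.
With the ceiling, producers sell 5 units at 9, so PS = ½ · (9 - 22/3) · 5 = 25/6.
Change in producer surplus = 25/6 - 121/6 = -16.

-16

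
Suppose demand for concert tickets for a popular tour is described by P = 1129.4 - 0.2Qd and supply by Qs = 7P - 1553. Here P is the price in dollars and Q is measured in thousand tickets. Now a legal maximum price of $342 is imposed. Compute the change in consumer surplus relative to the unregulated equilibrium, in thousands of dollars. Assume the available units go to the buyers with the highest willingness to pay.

Rearranging demand gives Qd = 5647 - 5P. Equilibrium: 5647 - 5P = 7P - 1553, so 7200 = 12P and P* = 600, Q* = 2647.
The ceiling of 342 is below the equilibrium price 600, so it binds.
At P = 342: Qd = 5647 - 5·342 = 3937 and Qs = 7·342 - 1553 = 841.
Consumer surplus without the control is ½ · (1129.4 - 600) · 2647 = 700660.9.
With the ceiling, 841 units are sold at 342 (assume they go to the highest-value buyers). The demand price at Q = 841 is 961.2, so CS = ½ · [(1129.4 - 342) + (961.2 - 342)] · 841 = 591475.3.
Change in consumer surplus = 591475.3 - 700660.9 = -109185.6.

-109185.6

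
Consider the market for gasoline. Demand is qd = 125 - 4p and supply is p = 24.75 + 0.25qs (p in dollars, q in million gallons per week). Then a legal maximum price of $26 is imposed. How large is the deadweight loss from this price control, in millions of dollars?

Rearranging supply gives qs = 4p - 99. Setting quantity demanded equal to quantity supplied, 125 - 4p = 4p - 99, gives p* = 28 and q* = 13.
Since 26 < 28, the ceiling is binding.
At p = 26: qd = 125 - 4·26 = 21 and qs = 4·26 - 99 = 5.
Quantity traded falls to 5. At q = 5 the demand price is (125 - 5)/4 = 30 and the supply price is (99 + 5)/4 = 26.
Deadweight loss = ½ · (30 - 26) · (13 - 5) = ½ · 4 · 8 = 16.

16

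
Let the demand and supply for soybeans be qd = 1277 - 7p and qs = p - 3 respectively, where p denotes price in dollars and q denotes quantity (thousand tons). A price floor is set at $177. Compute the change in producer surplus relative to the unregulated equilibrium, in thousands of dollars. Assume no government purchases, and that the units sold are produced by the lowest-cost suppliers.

-6434.5

Without the control the market clears where 1277 - 7p = p - 3, i.e. p* = 160 and q* = 157.
Because the floor (177) lies above the market-clearing price, it is binding.
At p = 177: qd = 1277 - 7·177 = 38 and qs = 177 - 3 = 174.
Producer surplus without the control is ½ · (160 - 3) · 157 = 12324.5.
With the floor, 38 units are sold at 177. The supply price at q = 38 is 41, so PS = ½ · [(177 - 3) + (177 - 41)] · 38 = 5890.
Change in producer surplus = 5890 - 12324.5 = -6434.5.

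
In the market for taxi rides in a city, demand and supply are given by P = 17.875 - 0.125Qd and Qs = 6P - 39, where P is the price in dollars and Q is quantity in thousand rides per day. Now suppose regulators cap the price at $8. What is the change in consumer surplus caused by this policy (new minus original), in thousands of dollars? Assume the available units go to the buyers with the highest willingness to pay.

Rearranging demand gives Qd = 143 - 8P. Equilibrium: 143 - 8P = 6P - 39, so 182 = 14P and P* = 13, Q* = 39.
Because the ceiling (8) lies below the market-clearing price, it is binding.
At P = 8: Qd = 143 - 8·8 = 79 and Qs = 6·8 - 39 = 9.
Consumer surplus without the control is ½ · (17.875 - 13) · 39 = 95.0625.
With the ceiling, 9 units are sold at 8 (assume they go to the highest-value buyers). The demand price at Q = 9 is 16.75, so CS = ½ · [(17.875 - 8) + (16.75 - 8)] · 9 = 83.8125.
Change in consumer surplus = 83.8125 - 95.0625 = -11.25.

-11.25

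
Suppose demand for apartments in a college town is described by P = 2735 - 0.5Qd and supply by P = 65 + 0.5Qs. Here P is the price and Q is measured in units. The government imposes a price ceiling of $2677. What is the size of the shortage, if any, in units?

0

Rearranging demand gives Qd = 5470 - 2P; rearranging supply gives Qs = 2P - 130. Without the control the market clears where 5470 - 2P = 2P - 130, i.e. P* = 1400 and Q* = 2670.
Since 2677 is above P* = 1400, the ceiling does not bind and the free-market outcome prevails.
Since the control does not bind, there is no shortage.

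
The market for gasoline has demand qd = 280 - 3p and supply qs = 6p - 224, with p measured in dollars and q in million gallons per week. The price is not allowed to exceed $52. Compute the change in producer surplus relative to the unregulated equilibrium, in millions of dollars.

-400

Equilibrium: 280 - 3p = 6p - 224, so 504 = 9p and p* = 56, q* = 112.
Because the ceiling (52) lies below the market-clearing price, it is binding.
At p = 52: qd = 280 - 3·52 = 124 and qs = 6·52 - 224 = 88.
Producer surplus without the control is ½ · (56 - 112/3) · 112 = 3136/3.
With the ceiling, producers sell 88 units at 52, so PS = ½ · (52 - 112/3) · 88 = 1936/3.
Change in producer surplus = 1936/3 - 3136/3 = -400.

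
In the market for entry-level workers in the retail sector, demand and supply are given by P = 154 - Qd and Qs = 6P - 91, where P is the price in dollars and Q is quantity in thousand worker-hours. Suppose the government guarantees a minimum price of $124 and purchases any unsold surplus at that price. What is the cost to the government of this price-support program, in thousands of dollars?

Rearranging demand gives Qd = 154 - P. Setting quantity demanded equal to quantity supplied, 154 - P = 6P - 91, gives P* = 35 and Q* = 119.
Since 124 > 35, the floor is binding.
At P = 124: Qd = 154 - 124 = 30 and Qs = 6·124 - 91 = 653.
Surplus = Qs - Qd = 623.
Government expenditure = surplus × support price = 623 × 124 = 77252.

77252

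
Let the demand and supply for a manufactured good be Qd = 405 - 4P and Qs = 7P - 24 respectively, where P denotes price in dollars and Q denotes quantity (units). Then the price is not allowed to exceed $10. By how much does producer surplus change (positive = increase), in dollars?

-4277.5

Equilibrium: 405 - 4P = 7P - 24, so 429 = 11P and P* = 39, Q* = 249.
Because the ceiling (10) lies below the market-clearing price, it is binding.
At P = 10: Qd = 405 - 4·10 = 365 and Qs = 7·10 - 24 = 46.
Producer surplus without the control is ½ · (39 - 24/7) · 249 = 62001/14.
With the ceiling, producers sell 46 units at 10, so PS = ½ · (10 - 24/7) · 46 = 1058/7.
Change in producer surplus = 1058/7 - 62001/14 = -4277.5.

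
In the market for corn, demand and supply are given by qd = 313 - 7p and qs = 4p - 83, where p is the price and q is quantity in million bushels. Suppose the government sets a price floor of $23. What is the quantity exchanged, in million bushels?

61

Setting quantity demanded equal to quantity supplied, 313 - 7p = 4p - 83, gives p* = 36 and q* = 61.
Since 23 is below p* = 36, the floor does not bind and the free-market outcome prevails.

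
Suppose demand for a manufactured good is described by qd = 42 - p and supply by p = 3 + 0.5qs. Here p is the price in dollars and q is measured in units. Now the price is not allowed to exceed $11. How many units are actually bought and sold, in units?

Rearranging supply gives qs = 2p - 6. Equilibrium: 42 - p = 2p - 6, so 48 = 3p and p* = 16, q* = 26.
Since 11 < 16, the ceiling is binding.
At p = 11: qd = 42 - 11 = 31 and qs = 2·11 - 6 = 16.
The quantity actually transacted is the short side, supply: 16.

16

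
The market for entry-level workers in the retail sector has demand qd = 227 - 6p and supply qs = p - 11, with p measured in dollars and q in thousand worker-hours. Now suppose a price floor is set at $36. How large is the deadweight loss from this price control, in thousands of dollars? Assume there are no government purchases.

Setting quantity demanded equal to quantity supplied, 227 - 6p = p - 11, gives p* = 34 and q* = 23.
The floor of 36 is above the equilibrium price 34, so it binds.
At p = 36: qd = 227 - 6·36 = 11 and qs = 36 - 11 = 25.
Quantity traded falls to 11. At q = 11 the demand price is (227 - 11)/6 = 36 and the supply price is 11 + 11 = 22.
Deadweight loss = ½ · (36 - 22) · (23 - 11) = ½ · 14 · 12 = 84.

84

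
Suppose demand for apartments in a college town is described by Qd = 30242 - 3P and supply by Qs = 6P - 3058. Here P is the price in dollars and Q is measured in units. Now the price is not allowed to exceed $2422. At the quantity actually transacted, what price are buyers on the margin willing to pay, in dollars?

6256

Without the control the market clears where 30242 - 3P = 6P - 3058, i.e. P* = 3700 and Q* = 19142.
Because the ceiling (2422) lies below the market-clearing price, it is binding.
At P = 2422: Qd = 30242 - 3·2422 = 22976 and Qs = 6·2422 - 3058 = 11474.
Only 11474 units reach the market. On the demand curve, the marginal buyer's willingness to pay at Q = 11474 is (30242 - 11474)/3 = 6256.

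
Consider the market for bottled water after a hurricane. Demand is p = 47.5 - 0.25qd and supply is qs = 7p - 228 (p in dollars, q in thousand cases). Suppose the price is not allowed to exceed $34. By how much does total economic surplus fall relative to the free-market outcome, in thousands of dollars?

154

Rearranging demand gives qd = 190 - 4p. Without the control the market clears where 190 - 4p = 7p - 228, i.e. p* = 38 and q* = 38.
Since 34 < 38, the ceiling is binding.
At p = 34: qd = 190 - 4·34 = 54 and qs = 7·34 - 228 = 10.
Quantity traded falls to 10. At q = 10 the demand price is (190 - 10)/4 = 45 and the supply price is (228 + 10)/7 = 34.
Deadweight loss = ½ · (45 - 34) · (38 - 10) = ½ · 11 · 28 = 154.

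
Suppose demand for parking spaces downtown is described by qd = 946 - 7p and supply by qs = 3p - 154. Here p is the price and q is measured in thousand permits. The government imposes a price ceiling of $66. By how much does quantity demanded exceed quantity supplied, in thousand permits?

Without the control the market clears where 946 - 7p = 3p - 154, i.e. p* = 110 and q* = 176.
Since 66 < 110, the ceiling is binding.
At p = 66: qd = 946 - 7·66 = 484 and qs = 3·66 - 154 = 44.
Shortage = qd - qs = 484 - 44 = 440.

440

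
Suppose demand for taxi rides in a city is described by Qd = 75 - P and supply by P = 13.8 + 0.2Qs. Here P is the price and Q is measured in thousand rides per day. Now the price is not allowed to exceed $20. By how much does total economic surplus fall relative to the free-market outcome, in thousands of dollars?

Rearranging supply gives Qs = 5P - 69. Setting quantity demanded equal to quantity supplied, 75 - P = 5P - 69, gives P* = 24 and Q* = 51.
Since 20 < 24, the ceiling is binding.
At P = 20: Qd = 75 - 20 = 55 and Qs = 5·20 - 69 = 31.
Quantity traded falls to 31. At Q = 31 the demand price is 75 - 31 = 44 and the supply price is (69 + 31)/5 = 20.
Deadweight loss = ½ · (44 - 20) · (51 - 31) = ½ · 24 · 20 = 240.

240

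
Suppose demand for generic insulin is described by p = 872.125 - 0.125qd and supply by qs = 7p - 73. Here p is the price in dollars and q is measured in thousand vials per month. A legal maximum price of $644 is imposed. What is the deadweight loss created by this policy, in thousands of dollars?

Rearranging demand gives qd = 6977 - 8p. Setting quantity demanded equal to quantity supplied, 6977 - 8p = 7p - 73, gives p* = 470 and q* = 3217.
Since 644 is above p* = 470, the ceiling does not bind and the free-market outcome prevails.
Since the control does not bind, no trades are prevented and deadweight loss is zero.

0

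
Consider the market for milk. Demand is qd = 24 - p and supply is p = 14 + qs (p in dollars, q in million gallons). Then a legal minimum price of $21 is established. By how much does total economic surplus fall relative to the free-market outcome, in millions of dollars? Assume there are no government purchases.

4

Rearranging supply gives qs = p - 14. Without the control the market clears where 24 - p = p - 14, i.e. p* = 19 and q* = 5.
Because the floor (21) lies above the market-clearing price, it is binding.
At p = 21: qd = 24 - 21 = 3 and qs = 21 - 14 = 7.
Quantity traded falls to 3. At q = 3 the demand price is 24 - 3 = 21 and the supply price is 14 + 3 = 17.
Deadweight loss = ½ · (21 - 17) · (5 - 3) = ½ · 4 · 2 = 4.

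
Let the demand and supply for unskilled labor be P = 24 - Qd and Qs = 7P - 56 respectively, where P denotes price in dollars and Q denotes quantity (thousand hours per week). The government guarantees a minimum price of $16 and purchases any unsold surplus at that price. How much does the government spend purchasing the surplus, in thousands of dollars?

768

Rearranging demand gives Qd = 24 - P. In a free market, 24 - P = 7P - 56 gives the equilibrium P* = 10, Q* = 14.
Since 16 > 10, the floor is binding.
At P = 16: Qd = 24 - 16 = 8 and Qs = 7·16 - 56 = 56.
Surplus = Qs - Qd = 48.
Government expenditure = surplus × support price = 48 × 16 = 768.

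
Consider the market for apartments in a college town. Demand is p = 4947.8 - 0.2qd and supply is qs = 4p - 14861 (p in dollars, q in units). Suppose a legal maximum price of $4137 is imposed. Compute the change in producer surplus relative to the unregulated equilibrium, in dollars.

-582019

Rearranging demand gives qd = 24739 - 5p. Without the control the market clears where 24739 - 5p = 4p - 14861, i.e. p* = 4400 and q* = 2739.
Since 4137 < 4400, the ceiling is binding.
At p = 4137: qd = 24739 - 5·4137 = 4054 and qs = 4·4137 - 14861 = 1687.
Producer surplus without the control is ½ · (4400 - 3715.25) · 2739 = 937765.125.
With the ceiling, producers sell 1687 units at 4137, so PS = ½ · (4137 - 3715.25) · 1687 = 355746.125.
Change in producer surplus = 355746.125 - 937765.125 = -582019.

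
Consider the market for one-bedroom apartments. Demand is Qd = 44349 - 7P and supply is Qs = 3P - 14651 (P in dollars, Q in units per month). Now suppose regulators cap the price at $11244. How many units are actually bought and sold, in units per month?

In a free market, 44349 - 7P = 3P - 14651 gives the equilibrium P* = 5900, Q* = 3049.
Since 11244 is above P* = 5900, the ceiling does not bind and the free-market outcome prevails.

3049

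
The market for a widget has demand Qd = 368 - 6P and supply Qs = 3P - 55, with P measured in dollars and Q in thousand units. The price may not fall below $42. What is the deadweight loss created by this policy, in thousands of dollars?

Setting quantity demanded equal to quantity supplied, 368 - 6P = 3P - 55, gives P* = 47 and Q* = 86.
Since 42 is below P* = 47, the floor does not bind and the free-market outcome prevails.
Since the control does not bind, no trades are prevented and deadweight loss is zero.

0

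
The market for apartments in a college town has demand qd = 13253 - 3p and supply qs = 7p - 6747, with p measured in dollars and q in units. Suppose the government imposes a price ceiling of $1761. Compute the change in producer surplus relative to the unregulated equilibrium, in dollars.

-1533543.5

Without the control the market clears where 13253 - 3p = 7p - 6747, i.e. p* = 2000 and q* = 7253.
Since 1761 < 2000, the ceiling is binding.
At p = 1761: qd = 13253 - 3·1761 = 7970 and qs = 7·1761 - 6747 = 5580.
Producer surplus without the control is ½ · (2000 - 6747/7) · 7253 = 52606009/14.
With the ceiling, producers sell 5580 units at 1761, so PS = ½ · (1761 - 6747/7) · 5580 = 15568200/7.
Change in producer surplus = 15568200/7 - 52606009/14 = -1533543.5.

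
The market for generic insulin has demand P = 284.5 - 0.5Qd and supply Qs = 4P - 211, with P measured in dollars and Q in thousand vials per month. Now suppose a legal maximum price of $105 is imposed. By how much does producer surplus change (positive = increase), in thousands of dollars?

-6475

Rearranging demand gives Qd = 569 - 2P. Setting quantity demanded equal to quantity supplied, 569 - 2P = 4P - 211, gives P* = 130 and Q* = 309.
Because the ceiling (105) lies below the market-clearing price, it is binding.
At P = 105: Qd = 569 - 2·105 = 359 and Qs = 4·105 - 211 = 209.
Producer surplus without the control is ½ · (130 - 52.75) · 309 = 11935.125.
With the ceiling, producers sell 209 units at 105, so PS = ½ · (105 - 52.75) · 209 = 5460.125.
Change in producer surplus = 5460.125 - 11935.125 = -6475.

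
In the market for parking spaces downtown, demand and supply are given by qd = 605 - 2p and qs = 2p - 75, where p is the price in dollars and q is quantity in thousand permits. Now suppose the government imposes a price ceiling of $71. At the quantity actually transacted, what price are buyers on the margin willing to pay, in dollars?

Without the control the market clears where 605 - 2p = 2p - 75, i.e. p* = 170 and q* = 265.
Since 71 < 170, the ceiling is binding.
At p = 71: qd = 605 - 2·71 = 463 and qs = 2·71 - 75 = 67.
Only 67 units reach the market. On the demand curve, the marginal buyer's willingness to pay at q = 67 is (605 - 67)/2 = 269.

269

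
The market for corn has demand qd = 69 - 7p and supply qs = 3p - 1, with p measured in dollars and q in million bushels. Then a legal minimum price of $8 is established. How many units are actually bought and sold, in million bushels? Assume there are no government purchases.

Without the control the market clears where 69 - 7p = 3p - 1, i.e. p* = 7 and q* = 20.
Because the floor (8) lies above the market-clearing price, it is binding.
At p = 8: qd = 69 - 7·8 = 13 and qs = 3·8 - 1 = 23.
The quantity actually transacted is the short side, demand: 13.

13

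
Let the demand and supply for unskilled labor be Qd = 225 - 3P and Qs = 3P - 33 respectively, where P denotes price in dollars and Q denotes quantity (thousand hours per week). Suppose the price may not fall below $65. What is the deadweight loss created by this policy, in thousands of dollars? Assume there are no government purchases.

Setting quantity demanded equal to quantity supplied, 225 - 3P = 3P - 33, gives P* = 43 and Q* = 96.
Since 65 > 43, the floor is binding.
At P = 65: Qd = 225 - 3·65 = 30 and Qs = 3·65 - 33 = 162.
Quantity traded falls to 30. At Q = 30 the demand price is (225 - 30)/3 = 65 and the supply price is (33 + 30)/3 = 21.
Deadweight loss = ½ · (65 - 21) · (96 - 30) = ½ · 44 · 66 = 1452.

1452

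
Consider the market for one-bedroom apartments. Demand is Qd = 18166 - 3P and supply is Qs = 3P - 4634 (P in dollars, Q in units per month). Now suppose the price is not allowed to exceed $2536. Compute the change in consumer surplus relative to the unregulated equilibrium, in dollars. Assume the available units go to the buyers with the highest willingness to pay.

Setting quantity demanded equal to quantity supplied, 18166 - 3P = 3P - 4634, gives P* = 3800 and Q* = 6766.
Since 2536 < 3800, the ceiling is binding.
At P = 2536: Qd = 18166 - 3·2536 = 10558 and Qs = 3·2536 - 4634 = 2974.
Consumer surplus without the control is ½ · (18166/3 - 3800) · 6766 = 22889378/3.
With the ceiling, 2974 units are sold at 2536 (assume they go to the highest-value buyers). The demand price at Q = 2974 is 5064, so CS = ½ · [(18166/3 - 2536) + (5064 - 2536)] · 2974 = 26977154/3.
Change in consumer surplus = 26977154/3 - 22889378/3 = 1362592.

1362592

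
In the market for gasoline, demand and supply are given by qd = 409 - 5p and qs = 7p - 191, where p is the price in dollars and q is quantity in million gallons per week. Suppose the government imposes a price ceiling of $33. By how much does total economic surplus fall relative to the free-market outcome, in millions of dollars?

2427.6

Without the control the market clears where 409 - 5p = 7p - 191, i.e. p* = 50 and q* = 159.
Because the ceiling (33) lies below the market-clearing price, it is binding.
At p = 33: qd = 409 - 5·33 = 244 and qs = 7·33 - 191 = 40.
Quantity traded falls to 40. At q = 40 the demand price is (409 - 40)/5 = 73.8 and the supply price is (191 + 40)/7 = 33.
Deadweight loss = ½ · (73.8 - 33) · (159 - 40) = ½ · 40.8 · 119 = 2427.6.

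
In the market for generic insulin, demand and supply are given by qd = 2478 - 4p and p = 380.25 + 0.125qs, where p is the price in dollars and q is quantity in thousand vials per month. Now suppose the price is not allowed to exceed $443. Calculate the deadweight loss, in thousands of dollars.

3468

Rearranging supply gives qs = 8p - 3042. Without the control the market clears where 2478 - 4p = 8p - 3042, i.e. p* = 460 and q* = 638.
Since 443 < 460, the ceiling is binding.
At p = 443: qd = 2478 - 4·443 = 706 and qs = 8·443 - 3042 = 502.
Quantity traded falls to 502. At q = 502 the demand price is (2478 - 502)/4 = 494 and the supply price is (3042 + 502)/8 = 443.
Deadweight loss = ½ · (494 - 443) · (638 - 502) = ½ · 51 · 136 = 3468.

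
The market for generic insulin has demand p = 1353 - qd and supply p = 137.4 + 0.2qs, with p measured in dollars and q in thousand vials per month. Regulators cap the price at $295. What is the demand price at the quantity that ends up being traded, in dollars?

Rearranging demand gives qd = 1353 - p; rearranging supply gives qs = 5p - 687. In a free market, 1353 - p = 5p - 687 gives the equilibrium p* = 340, q* = 1013.
Since 295 < 340, the ceiling is binding.
At p = 295: qd = 1353 - 295 = 1058 and qs = 5·295 - 687 = 788.
Only 788 units reach the market. On the demand curve, the marginal buyer's willingness to pay at q = 788 is (1353 - 788) = 565.

565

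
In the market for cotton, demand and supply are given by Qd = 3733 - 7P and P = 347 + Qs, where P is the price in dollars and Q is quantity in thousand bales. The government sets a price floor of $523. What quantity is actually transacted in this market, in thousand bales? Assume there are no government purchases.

Rearranging supply gives Qs = P - 347. Without the control the market clears where 3733 - 7P = P - 347, i.e. P* = 510 and Q* = 163.
Because the floor (523) lies above the market-clearing price, it is binding.
At P = 523: Qd = 3733 - 7·523 = 72 and Qs = 523 - 347 = 176.
The quantity actually transacted is the short side, demand: 72.

72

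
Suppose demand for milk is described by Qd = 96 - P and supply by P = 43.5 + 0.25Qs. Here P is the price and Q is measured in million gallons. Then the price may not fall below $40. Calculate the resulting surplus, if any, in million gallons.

0

Rearranging supply gives Qs = 4P - 174. Without the control the market clears where 96 - P = 4P - 174, i.e. P* = 54 and Q* = 42.
Since 40 is below P* = 54, the floor does not bind and the free-market outcome prevails.
Since the control does not bind, there is no surplus.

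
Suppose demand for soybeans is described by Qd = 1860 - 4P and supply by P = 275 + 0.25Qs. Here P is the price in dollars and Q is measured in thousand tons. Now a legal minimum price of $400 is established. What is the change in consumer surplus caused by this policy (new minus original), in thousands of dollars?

Rearranging supply gives Qs = 4P - 1100. In a free market, 1860 - 4P = 4P - 1100 gives the equilibrium P* = 370, Q* = 380.
Since 400 > 370, the floor is binding.
At P = 400: Qd = 1860 - 4·400 = 260 and Qs = 4·400 - 1100 = 500.
Consumer surplus without the control is ½ · (465 - 370) · 380 = 18050.
With the floor, consumers buy 260 units at 400, so CS = ½ · (465 - 400) · 260 = 8450.
Change in consumer surplus = 8450 - 18050 = -9600.

-9600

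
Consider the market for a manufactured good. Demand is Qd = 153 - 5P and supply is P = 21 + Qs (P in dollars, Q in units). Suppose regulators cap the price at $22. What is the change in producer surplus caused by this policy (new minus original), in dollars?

-31.5

Rearranging supply gives Qs = P - 21. Without the control the market clears where 153 - 5P = P - 21, i.e. P* = 29 and Q* = 8.
Since 22 < 29, the ceiling is binding.
At P = 22: Qd = 153 - 5·22 = 43 and Qs = 22 - 21 = 1.
Producer surplus without the control is ½ · (29 - 21) · 8 = 32.
With the ceiling, producers sell 1 units at 22, so PS = ½ · (22 - 21) · 1 = 0.5.
Change in producer surplus = 0.5 - 32 = -31.5.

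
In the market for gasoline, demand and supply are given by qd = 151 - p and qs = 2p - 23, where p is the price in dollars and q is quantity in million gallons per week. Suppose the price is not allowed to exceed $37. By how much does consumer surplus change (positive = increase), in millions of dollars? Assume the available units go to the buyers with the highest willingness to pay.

189

In a free market, 151 - p = 2p - 23 gives the equilibrium p* = 58, q* = 93.
The ceiling of 37 is below the equilibrium price 58, so it binds.
At p = 37: qd = 151 - 37 = 114 and qs = 2·37 - 23 = 51.
Consumer surplus without the control is ½ · (151 - 58) · 93 = 4324.5.
With the ceiling, 51 units are sold at 37 (assume they go to the highest-value buyers). The demand price at q = 51 is 100, so CS = ½ · [(151 - 37) + (100 - 37)] · 51 = 4513.5.
Change in consumer surplus = 4513.5 - 4324.5 = 189.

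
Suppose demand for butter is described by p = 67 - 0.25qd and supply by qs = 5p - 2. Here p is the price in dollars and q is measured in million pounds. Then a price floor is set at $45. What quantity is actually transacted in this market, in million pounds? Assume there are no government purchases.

88

Rearranging demand gives qd = 268 - 4p. Equilibrium: 268 - 4p = 5p - 2, so 270 = 9p and p* = 30, q* = 148.
The floor of 45 is above the equilibrium price 30, so it binds.
At p = 45: qd = 268 - 4·45 = 88 and qs = 5·45 - 2 = 223.
The quantity actually transacted is the short side, demand: 88.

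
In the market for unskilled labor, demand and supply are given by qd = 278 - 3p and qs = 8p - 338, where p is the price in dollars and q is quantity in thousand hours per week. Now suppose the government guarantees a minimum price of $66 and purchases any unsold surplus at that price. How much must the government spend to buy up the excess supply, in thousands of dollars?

Equilibrium: 278 - 3p = 8p - 338, so 616 = 11p and p* = 56, q* = 110.
Because the floor (66) lies above the market-clearing price, it is binding.
At p = 66: qd = 278 - 3·66 = 80 and qs = 8·66 - 338 = 190.
Surplus = qs - qd = 110.
Government expenditure = surplus × support price = 110 × 66 = 7260.

7260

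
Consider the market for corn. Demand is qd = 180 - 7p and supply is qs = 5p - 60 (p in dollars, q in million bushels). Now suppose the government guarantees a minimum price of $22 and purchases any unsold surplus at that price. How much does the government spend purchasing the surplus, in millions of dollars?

528

Without the control the market clears where 180 - 7p = 5p - 60, i.e. p* = 20 and q* = 40.
Since 22 > 20, the floor is binding.
At p = 22: qd = 180 - 7·22 = 26 and qs = 5·22 - 60 = 50.
Surplus = qs - qd = 24.
Government expenditure = surplus × support price = 24 × 22 = 528.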